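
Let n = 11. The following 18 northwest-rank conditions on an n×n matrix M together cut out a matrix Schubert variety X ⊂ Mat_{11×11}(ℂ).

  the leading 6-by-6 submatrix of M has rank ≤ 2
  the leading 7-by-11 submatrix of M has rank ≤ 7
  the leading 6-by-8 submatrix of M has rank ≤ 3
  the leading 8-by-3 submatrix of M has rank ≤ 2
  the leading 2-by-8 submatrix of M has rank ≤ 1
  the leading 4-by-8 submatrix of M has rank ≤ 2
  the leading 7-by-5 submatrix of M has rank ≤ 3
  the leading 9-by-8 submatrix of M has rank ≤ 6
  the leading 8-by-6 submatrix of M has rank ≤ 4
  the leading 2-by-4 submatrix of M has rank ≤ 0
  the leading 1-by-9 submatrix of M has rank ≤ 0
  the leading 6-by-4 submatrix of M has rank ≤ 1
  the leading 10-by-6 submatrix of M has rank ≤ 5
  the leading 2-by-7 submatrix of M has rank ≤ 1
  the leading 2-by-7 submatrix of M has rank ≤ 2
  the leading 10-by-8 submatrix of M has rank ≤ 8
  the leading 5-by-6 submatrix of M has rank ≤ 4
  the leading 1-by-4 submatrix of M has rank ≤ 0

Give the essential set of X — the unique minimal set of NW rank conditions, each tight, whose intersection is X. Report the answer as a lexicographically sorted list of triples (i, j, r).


Propagating the 18 rank bounds to every northwest block:

  row 1: 0 | 0 | 0 | 0 | 0 | 0 | 0 | 0 | 0 | 1 | 1
  row 2: 0 | 0 | 0 | 0 | 1 | 1 | 1 | 1 | 1 | 2 | 2
  row 3: 1 | 1 | 1 | 1 | 2 | 2 | 2 | 2 | 2 | 3 | 3
  row 4: 1 | 1 | 1 | 1 | 2 | 2 | 2 | 2 | 3 | 4 | 4
  row 5: 1 | 1 | 1 | 1 | 2 | 2 | 3 | 3 | 4 | 5 | 5
  row 6: 1 | 1 | 1 | 1 | 2 | 2 | 3 | 3 | 4 | 5 | 6
  row 7: 1 | 2 | 2 | 2 | 3 | 3 | 4 | 4 | 5 | 6 | 7
  row 8: 1 | 2 | 2 | 3 | 4 | 4 | 5 | 5 | 6 | 7 | 8
  row 9: 1 | 2 | 3 | 4 | 5 | 5 | 6 | 6 | 7 | 8 | 9
  row 10: 1 | 2 | 3 | 4 | 5 | 5 | 6 | 7 | 8 | 9 | 10
  row 11: 1 | 2 | 3 | 4 | 5 | 6 | 7 | 8 | 9 | 10 | 11

second differences of R give the permutation w = (10, 5, 1, 9, 7, 11, 2, 4, 3, 8, 6).

ℓ(w)=30; the 8 essential cells (i,j,r):

[(1, 9, 0), (2, 4, 0), (4, 8, 2), (6, 4, 1), (6, 6, 2), (6, 8, 3), (8, 3, 2), (10, 6, 5)]


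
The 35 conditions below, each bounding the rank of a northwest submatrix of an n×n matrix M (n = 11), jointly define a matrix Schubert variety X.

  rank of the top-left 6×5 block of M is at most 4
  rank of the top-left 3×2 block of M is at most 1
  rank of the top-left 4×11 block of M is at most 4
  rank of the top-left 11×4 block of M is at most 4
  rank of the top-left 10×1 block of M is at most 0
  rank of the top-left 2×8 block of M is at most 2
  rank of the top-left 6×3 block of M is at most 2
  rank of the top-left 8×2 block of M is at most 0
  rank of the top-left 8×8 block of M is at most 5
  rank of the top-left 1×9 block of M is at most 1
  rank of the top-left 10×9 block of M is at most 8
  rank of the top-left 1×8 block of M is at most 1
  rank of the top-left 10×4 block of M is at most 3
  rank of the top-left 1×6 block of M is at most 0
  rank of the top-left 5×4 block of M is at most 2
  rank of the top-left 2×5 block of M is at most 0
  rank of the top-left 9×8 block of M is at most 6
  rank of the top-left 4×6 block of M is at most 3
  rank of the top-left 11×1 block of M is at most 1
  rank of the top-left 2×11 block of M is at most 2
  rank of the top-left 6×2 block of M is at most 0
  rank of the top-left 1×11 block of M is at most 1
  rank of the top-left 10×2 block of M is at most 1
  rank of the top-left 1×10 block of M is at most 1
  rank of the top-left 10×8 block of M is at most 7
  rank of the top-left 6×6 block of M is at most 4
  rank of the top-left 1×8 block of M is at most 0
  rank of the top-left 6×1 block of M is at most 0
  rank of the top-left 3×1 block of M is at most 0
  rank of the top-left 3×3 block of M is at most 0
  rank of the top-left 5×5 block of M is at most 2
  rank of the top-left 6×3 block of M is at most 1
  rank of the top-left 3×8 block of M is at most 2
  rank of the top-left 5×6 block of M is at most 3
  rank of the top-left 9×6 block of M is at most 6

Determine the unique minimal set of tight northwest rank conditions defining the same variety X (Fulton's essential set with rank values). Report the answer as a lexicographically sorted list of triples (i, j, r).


The tightest implied rank at each (i,j), from the 35 conditions:

  0  0  0  0  0  0  0  0  1  1  1
  0  0  0  0  0  1  1  1  2  2  2
  0  0  0  1  1  2  2  2  3  3  3
  0  0  1  2  2  3  3  3  4  4  4
  0  0  1  2  2  3  4  4  5  5  5
  0  0  1  2  3  4  5  5  6  6  6
  0  0  1  2  3  4  5  5  6  7  7
  0  0  1  2  3  4  5  5  6  7  8
  0  1  2  3  4  5  6  6  7  8  9
  0  1  2  3  4  5  6  7  8  9  10
  1  2  3  4  5  6  7  8  9  10  11

hence w(1..11) = (9, 6, 4, 3, 7, 5, 10, 11, 2, 8, 1).

Rothe diagram D(w) (31 cells), 7 SE-corners (essential conditions):

[(1, 8, 0), (2, 5, 0), (3, 3, 0), (5, 5, 2), (8, 2, 0), (8, 8, 5), (10, 1, 0)]


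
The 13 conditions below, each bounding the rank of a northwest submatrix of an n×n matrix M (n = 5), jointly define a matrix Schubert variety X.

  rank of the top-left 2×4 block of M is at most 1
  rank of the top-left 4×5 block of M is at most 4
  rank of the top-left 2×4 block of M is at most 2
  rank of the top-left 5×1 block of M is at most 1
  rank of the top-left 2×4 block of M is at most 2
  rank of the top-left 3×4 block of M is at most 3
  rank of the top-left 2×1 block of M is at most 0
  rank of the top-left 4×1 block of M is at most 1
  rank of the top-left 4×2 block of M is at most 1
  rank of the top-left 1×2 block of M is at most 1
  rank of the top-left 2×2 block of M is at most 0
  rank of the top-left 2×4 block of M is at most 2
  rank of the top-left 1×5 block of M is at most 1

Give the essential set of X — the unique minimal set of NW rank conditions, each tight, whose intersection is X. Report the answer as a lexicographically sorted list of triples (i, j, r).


Propagating the 13 rank bounds to every northwest block:

  R[1]: 0 0 1 1 1
  R[2]: 0 0 1 1 2
  R[3]: 1 1 2 2 3
  R[4]: 1 1 2 3 4
  R[5]: 1 2 3 4 5

giving w = (3, 5, 1, 4, 2) via Δ²R.

3 SE-corners of the 6-cell Rothe diagram give Ess(w):

[(2, 2, 0), (2, 4, 1), (4, 2, 1)]


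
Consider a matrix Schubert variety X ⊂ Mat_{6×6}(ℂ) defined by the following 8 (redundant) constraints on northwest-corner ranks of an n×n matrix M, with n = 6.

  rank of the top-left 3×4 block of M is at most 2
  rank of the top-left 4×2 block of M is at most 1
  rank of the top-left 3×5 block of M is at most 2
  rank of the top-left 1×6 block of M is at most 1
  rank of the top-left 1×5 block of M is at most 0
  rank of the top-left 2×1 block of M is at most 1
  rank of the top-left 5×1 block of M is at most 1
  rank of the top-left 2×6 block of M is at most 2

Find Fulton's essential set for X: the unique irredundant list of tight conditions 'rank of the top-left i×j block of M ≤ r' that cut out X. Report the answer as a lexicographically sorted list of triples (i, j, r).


Rank table r_w(6×6) implied by the 8 constraints:

  0, 0, 0, 0, 0, 1
  1, 1, 1, 1, 1, 2
  1, 1, 2, 2, 2, 3
  1, 1, 2, 3, 3, 4
  1, 2, 3, 4, 4, 5
  1, 2, 3, 4, 5, 6

hence w(1..6) = (6, 1, 3, 4, 2, 5).

D(w) has 7 cells with 2 SE-corners; essential set:

[(1, 5, 0), (4, 2, 1)]


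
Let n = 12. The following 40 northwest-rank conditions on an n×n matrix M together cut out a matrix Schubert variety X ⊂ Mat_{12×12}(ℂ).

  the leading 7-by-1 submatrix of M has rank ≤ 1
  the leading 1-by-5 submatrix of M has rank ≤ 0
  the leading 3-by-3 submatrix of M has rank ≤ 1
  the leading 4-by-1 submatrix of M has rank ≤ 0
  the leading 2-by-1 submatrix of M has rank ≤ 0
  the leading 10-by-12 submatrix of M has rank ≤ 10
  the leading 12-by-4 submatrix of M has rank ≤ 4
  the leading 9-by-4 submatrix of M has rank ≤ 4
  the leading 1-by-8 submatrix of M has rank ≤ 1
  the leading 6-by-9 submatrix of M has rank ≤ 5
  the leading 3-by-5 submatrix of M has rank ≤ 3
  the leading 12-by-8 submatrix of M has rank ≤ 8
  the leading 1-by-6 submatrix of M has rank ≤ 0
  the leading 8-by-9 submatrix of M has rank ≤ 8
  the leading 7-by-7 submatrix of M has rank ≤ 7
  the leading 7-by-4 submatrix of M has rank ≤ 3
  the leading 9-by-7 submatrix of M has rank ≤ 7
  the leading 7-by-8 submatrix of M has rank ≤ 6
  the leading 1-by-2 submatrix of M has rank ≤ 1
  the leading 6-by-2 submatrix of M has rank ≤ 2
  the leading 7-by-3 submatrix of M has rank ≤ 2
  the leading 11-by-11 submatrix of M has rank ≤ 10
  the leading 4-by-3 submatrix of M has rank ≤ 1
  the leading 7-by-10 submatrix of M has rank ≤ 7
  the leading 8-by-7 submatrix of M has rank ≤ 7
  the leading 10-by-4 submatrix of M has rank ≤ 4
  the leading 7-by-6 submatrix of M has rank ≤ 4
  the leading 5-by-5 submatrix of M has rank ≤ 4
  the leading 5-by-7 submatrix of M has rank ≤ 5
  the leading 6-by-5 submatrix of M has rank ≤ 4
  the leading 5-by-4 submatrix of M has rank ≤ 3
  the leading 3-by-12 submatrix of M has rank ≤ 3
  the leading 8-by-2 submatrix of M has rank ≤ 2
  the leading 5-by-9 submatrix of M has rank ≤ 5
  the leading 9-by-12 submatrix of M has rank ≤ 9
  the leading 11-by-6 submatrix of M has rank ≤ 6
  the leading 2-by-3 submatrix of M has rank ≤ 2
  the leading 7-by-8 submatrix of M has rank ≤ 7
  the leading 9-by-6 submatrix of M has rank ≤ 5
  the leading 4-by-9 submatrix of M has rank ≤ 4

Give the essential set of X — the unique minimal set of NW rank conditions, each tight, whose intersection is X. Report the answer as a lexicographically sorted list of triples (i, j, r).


The tightest implied rank at each (i,j), from the 40 conditions:

  0 0 0 0 0 0 1 1 1 1 1 1
  0 1 1 1 1 1 2 2 2 2 2 2
  0 1 1 2 2 2 3 3 3 3 3 3
  0 1 1 2 3 3 4 4 4 4 4 4
  1 2 2 3 4 4 5 5 5 5 5 5
  1 2 2 3 4 4 5 5 5 6 6 6
  1 2 2 3 4 4 5 6 6 7 7 7
  1 2 3 4 5 5 6 7 7 8 8 8
  1 2 3 4 5 5 6 7 8 9 9 9
  1 2 3 4 5 6 7 8 9 10 10 10
  1 2 3 4 5 6 7 8 9 10 10 11
  1 2 3 4 5 6 7 8 9 10 11 12

hence w(1..12) = (7, 2, 4, 5, 1, 10, 8, 3, 9, 6, 12, 11).

D(w) has 19 cells with 8 SE-corners; essential set:

[(1, 6, 0), (4, 1, 0), (4, 3, 1), (6, 9, 5), (7, 3, 2), (7, 6, 4), (9, 6, 5), (11, 11, 10)]


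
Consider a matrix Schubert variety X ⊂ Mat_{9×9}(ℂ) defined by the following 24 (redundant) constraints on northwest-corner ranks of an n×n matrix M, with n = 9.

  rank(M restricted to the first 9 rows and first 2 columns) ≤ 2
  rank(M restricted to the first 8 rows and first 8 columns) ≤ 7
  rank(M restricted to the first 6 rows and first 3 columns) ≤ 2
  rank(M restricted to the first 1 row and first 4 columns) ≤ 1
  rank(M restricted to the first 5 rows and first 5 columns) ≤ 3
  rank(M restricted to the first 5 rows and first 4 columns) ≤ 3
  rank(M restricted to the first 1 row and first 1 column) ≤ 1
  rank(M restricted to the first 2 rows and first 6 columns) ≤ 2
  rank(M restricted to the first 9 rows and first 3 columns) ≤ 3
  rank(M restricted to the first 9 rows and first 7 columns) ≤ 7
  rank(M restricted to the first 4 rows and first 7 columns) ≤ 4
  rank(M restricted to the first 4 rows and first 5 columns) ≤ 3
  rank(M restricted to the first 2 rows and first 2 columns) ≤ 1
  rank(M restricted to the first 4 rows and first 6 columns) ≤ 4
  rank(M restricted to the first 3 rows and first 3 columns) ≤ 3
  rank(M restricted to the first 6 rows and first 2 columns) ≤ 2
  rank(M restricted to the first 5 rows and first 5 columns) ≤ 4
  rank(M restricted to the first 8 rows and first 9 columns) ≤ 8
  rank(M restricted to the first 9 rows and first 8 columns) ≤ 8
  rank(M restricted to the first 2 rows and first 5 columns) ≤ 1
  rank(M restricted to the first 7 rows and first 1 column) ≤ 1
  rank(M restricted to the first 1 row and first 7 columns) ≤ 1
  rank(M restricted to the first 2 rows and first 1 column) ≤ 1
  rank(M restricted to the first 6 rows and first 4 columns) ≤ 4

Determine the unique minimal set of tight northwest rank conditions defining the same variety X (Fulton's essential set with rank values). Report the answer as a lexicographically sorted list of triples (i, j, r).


The tightest implied rank at each (i,j), from the 24 conditions:

  row 1: 1 | 1 | 1 | 1 | 1 | 1 | 1 | 1 | 1
  row 2: 1 | 1 | 1 | 1 | 1 | 2 | 2 | 2 | 2
  row 3: 1 | 2 | 2 | 2 | 2 | 3 | 3 | 3 | 3
  row 4: 1 | 2 | 2 | 3 | 3 | 4 | 4 | 4 | 4
  row 5: 1 | 2 | 2 | 3 | 3 | 4 | 5 | 5 | 5
  row 6: 1 | 2 | 2 | 3 | 4 | 5 | 6 | 6 | 6
  row 7: 1 | 2 | 3 | 4 | 5 | 6 | 7 | 7 | 7
  row 8: 1 | 2 | 3 | 4 | 5 | 6 | 7 | 7 | 8
  row 9: 1 | 2 | 3 | 4 | 5 | 6 | 7 | 8 | 9

reading off 1-entries of Δ²R: w = (1, 6, 2, 4, 7, 5, 3, 9, 8).

D(w) has 9 cells with 4 SE-corners; essential set:

[(2, 5, 1), (5, 5, 3), (6, 3, 2), (8, 8, 7)]


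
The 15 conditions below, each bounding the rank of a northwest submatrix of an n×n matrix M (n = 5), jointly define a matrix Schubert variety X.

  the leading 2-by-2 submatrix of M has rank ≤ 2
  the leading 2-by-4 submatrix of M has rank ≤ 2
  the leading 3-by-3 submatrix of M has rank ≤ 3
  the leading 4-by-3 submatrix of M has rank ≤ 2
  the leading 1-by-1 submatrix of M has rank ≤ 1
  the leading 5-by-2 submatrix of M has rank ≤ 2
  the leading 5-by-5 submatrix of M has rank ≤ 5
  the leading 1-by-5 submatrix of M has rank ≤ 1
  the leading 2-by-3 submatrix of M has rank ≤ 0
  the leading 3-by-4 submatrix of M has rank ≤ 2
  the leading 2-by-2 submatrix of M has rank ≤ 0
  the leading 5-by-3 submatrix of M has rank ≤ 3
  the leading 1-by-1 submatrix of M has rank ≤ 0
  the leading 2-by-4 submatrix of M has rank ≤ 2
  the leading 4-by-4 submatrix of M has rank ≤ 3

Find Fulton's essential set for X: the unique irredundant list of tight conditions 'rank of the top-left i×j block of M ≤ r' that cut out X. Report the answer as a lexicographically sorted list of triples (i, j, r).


Rank table r_w(5×5) implied by the 15 constraints:

  i=1: 0 0 0 1 1
  i=2: 0 0 0 1 2
  i=3: 1 1 1 2 3
  i=4: 1 2 2 3 4
  i=5: 1 2 3 4 5

second differences of R give the permutation w = (4, 5, 1, 2, 3).

Fulton essential set (1 of the 6 Rothe cells):

[(2, 3, 0)]


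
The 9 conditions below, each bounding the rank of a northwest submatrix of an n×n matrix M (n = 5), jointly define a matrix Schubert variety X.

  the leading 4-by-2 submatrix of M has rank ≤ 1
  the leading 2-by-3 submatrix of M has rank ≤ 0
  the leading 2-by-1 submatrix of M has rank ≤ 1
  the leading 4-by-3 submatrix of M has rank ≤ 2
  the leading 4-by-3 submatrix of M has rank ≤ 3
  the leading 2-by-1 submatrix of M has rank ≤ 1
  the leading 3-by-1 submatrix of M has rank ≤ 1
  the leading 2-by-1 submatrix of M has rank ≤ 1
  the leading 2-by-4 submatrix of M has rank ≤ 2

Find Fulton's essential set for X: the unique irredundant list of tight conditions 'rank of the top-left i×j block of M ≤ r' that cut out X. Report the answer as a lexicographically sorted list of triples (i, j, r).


Computing R[i][j] = min implied NW-rank bound (n=5, 9 conditions):

  row 1: 0 | 0 | 0 | 1 | 1
  row 2: 0 | 0 | 0 | 1 | 2
  row 3: 1 | 1 | 1 | 2 | 3
  row 4: 1 | 1 | 2 | 3 | 4
  row 5: 1 | 2 | 3 | 4 | 5

reading off 1-entries of Δ²R: w = (4, 5, 1, 3, 2).

Fulton essential set (2 of the 7 Rothe cells):

[(2, 3, 0), (4, 2, 1)]


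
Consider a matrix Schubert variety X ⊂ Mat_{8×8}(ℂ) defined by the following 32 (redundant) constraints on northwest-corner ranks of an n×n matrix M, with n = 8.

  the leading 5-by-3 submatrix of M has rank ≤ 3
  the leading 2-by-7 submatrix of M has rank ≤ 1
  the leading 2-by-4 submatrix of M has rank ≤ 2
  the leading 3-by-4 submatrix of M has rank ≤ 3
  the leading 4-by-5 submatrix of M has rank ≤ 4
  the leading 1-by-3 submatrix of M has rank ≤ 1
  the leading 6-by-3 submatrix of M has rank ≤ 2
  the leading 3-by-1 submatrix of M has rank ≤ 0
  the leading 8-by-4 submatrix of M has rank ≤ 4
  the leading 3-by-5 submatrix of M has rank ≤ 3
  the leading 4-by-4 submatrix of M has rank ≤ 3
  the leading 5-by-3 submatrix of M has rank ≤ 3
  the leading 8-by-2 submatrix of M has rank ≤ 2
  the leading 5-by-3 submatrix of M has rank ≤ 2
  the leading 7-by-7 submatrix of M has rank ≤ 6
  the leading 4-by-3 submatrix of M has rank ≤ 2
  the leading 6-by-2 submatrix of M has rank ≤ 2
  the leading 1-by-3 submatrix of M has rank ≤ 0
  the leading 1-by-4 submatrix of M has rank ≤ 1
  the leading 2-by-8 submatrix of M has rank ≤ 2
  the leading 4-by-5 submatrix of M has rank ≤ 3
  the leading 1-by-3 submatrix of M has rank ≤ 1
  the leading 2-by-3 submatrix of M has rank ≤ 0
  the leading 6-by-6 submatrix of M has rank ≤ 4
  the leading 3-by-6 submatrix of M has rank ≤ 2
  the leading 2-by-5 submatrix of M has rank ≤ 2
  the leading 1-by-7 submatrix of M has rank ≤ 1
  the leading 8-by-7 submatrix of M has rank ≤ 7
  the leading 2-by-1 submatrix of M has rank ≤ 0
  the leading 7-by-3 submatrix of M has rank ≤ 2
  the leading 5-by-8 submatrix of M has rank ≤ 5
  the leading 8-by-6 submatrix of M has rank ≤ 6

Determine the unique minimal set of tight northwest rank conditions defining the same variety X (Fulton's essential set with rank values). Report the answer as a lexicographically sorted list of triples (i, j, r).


Recovering R(i,j) via the rank-extension bound from the 32 conditions:

  0 | 0 | 0 | 1 | 1 | 1 | 1 | 1
  0 | 0 | 0 | 1 | 1 | 1 | 1 | 2
  0 | 1 | 1 | 2 | 2 | 2 | 2 | 3
  1 | 2 | 2 | 3 | 3 | 3 | 3 | 4
  1 | 2 | 2 | 3 | 4 | 4 | 4 | 5
  1 | 2 | 2 | 3 | 4 | 4 | 5 | 6
  1 | 2 | 2 | 3 | 4 | 5 | 6 | 7
  1 | 2 | 3 | 4 | 5 | 6 | 7 | 8

so w = (4, 8, 2, 1, 5, 7, 6, 3).

Fulton essential set (5 of the 14 Rothe cells):

[(2, 3, 0), (2, 7, 1), (3, 1, 0), (6, 6, 4), (7, 3, 2)]


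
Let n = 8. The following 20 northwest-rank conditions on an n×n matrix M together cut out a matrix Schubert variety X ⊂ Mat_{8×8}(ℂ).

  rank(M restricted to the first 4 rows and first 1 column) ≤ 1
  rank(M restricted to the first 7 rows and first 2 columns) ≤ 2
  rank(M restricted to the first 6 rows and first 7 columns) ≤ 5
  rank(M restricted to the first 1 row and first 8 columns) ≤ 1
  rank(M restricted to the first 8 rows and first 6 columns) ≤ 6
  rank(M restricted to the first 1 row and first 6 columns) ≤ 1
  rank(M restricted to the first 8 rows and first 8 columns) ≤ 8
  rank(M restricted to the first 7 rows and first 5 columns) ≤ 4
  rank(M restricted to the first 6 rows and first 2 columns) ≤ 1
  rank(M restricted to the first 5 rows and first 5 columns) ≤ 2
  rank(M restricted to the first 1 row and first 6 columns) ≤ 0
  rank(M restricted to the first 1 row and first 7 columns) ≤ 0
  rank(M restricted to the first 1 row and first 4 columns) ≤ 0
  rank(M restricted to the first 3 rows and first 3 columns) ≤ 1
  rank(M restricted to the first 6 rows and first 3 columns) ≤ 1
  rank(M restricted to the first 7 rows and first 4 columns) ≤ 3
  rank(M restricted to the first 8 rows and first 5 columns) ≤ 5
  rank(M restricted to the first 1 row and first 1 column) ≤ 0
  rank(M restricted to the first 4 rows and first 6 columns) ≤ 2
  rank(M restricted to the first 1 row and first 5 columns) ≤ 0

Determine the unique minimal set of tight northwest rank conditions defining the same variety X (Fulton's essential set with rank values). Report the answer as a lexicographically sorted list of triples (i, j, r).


Computing R[i][j] = min implied NW-rank bound (n=8, 20 conditions):

  i=1: 0 | 0 | 0 | 0 | 0 | 0 | 0 | 1
  i=2: 1 | 1 | 1 | 1 | 1 | 1 | 1 | 2
  i=3: 1 | 1 | 1 | 2 | 2 | 2 | 2 | 3
  i=4: 1 | 1 | 1 | 2 | 2 | 2 | 3 | 4
  i=5: 1 | 1 | 1 | 2 | 2 | 3 | 4 | 5
  i=6: 1 | 1 | 1 | 2 | 3 | 4 | 5 | 6
  i=7: 1 | 2 | 2 | 3 | 4 | 5 | 6 | 7
  i=8: 1 | 2 | 3 | 4 | 5 | 6 | 7 | 8

so w = (8, 1, 4, 7, 6, 5, 2, 3).

Rothe diagram D(w) (18 cells), 4 SE-corners (essential conditions):

[(1, 7, 0), (4, 6, 2), (5, 5, 2), (6, 3, 1)]


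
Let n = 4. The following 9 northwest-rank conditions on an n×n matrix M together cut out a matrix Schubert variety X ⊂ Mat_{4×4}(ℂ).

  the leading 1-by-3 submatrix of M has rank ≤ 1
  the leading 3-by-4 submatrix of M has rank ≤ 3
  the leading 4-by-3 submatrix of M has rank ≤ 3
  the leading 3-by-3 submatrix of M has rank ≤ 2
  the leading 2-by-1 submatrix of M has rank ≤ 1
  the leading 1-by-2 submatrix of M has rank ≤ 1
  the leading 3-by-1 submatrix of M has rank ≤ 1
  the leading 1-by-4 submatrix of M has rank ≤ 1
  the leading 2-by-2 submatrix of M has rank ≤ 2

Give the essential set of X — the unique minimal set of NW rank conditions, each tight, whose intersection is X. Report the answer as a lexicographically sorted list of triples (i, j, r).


Recovering R(i,j) via the rank-extension bound from the 9 conditions:

  R[1]: 1, 1, 1, 1
  R[2]: 1, 2, 2, 2
  R[3]: 1, 2, 2, 3
  R[4]: 1, 2, 3, 4

so w = (1, 2, 4, 3).

ℓ(w)=1; the 1 essential cell (i,j,r):

[(3, 3, 2)]


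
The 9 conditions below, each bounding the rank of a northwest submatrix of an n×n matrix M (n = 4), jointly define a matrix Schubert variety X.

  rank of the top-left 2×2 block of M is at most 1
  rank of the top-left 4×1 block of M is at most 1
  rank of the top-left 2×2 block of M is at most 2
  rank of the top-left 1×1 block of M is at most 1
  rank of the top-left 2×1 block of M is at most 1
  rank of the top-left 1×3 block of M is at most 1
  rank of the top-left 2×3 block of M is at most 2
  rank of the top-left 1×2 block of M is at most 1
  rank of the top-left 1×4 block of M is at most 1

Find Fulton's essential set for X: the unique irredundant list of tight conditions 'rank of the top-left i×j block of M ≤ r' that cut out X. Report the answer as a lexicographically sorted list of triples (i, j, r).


The tightest implied rank at each (i,j), from the 9 conditions:

  i=1: 1  1  1  1
  i=2: 1  1  2  2
  i=3: 1  2  3  3
  i=4: 1  2  3  4

so w = (1, 3, 2, 4).

|D(w)|=1, |Ess(w)|=1:

[(2, 2, 1)]


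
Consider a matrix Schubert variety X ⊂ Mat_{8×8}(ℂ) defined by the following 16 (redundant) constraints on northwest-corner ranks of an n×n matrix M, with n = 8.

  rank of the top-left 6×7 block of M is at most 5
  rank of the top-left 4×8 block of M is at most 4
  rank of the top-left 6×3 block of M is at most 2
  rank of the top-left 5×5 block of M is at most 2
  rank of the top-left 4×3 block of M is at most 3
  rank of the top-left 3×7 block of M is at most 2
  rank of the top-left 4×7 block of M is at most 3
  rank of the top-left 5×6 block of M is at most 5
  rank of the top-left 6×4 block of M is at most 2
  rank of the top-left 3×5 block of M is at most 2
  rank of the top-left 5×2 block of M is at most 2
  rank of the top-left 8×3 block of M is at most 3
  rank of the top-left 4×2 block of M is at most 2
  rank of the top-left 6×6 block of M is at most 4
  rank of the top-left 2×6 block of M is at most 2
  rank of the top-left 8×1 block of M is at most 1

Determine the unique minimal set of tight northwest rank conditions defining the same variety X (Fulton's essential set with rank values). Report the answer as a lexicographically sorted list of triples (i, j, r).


The tightest implied rank at each (i,j), from the 16 conditions:

  row 1: 1  1  1  1  1  1  1  1
  row 2: 1  2  2  2  2  2  2  2
  row 3: 1  2  2  2  2  2  2  3
  row 4: 1  2  2  2  2  3  3  4
  row 5: 1  2  2  2  2  3  4  5
  row 6: 1  2  2  2  3  4  5  6
  row 7: 1  2  3  3  4  5  6  7
  row 8: 1  2  3  4  5  6  7  8

the unique w with this rank table is (1, 2, 8, 6, 7, 5, 3, 4).

ℓ(w)=13; the 3 essential cells (i,j,r):

[(3, 7, 2), (5, 5, 2), (6, 4, 2)]


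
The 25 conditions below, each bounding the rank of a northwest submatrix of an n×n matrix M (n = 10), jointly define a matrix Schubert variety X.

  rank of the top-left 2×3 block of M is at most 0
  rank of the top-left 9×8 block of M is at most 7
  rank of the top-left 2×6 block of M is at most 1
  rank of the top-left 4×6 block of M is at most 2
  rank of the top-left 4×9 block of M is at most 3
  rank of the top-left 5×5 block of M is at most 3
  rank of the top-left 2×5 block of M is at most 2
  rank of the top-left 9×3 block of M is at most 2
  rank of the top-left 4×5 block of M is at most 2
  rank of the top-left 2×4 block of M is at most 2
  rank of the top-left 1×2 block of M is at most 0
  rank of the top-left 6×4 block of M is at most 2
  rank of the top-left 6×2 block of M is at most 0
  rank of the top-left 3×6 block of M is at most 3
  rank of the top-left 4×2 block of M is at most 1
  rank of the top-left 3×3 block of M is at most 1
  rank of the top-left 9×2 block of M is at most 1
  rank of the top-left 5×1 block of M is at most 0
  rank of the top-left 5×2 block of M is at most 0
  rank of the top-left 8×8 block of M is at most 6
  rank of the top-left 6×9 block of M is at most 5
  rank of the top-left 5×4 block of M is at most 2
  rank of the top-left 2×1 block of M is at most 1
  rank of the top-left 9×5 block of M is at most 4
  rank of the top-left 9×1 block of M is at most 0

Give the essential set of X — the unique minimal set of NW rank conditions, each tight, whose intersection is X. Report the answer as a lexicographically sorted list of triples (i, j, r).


Rank table r_w(10×10) implied by the 25 constraints:

  0, 0, 0, 1, 1, 1, 1, 1, 1, 1
  0, 0, 0, 1, 1, 1, 2, 2, 2, 2
  0, 0, 1, 2, 2, 2, 3, 3, 3, 3
  0, 0, 1, 2, 2, 2, 3, 3, 3, 4
  0, 0, 1, 2, 3, 3, 4, 4, 4, 5
  0, 0, 1, 2, 3, 4, 5, 5, 5, 6
  0, 1, 2, 3, 4, 5, 6, 6, 6, 7
  0, 1, 2, 3, 4, 5, 6, 6, 7, 8
  0, 1, 2, 3, 4, 5, 6, 7, 8, 9
  1, 2, 3, 4, 5, 6, 7, 8, 9, 10

so w = (4, 7, 3, 10, 5, 6, 2, 9, 8, 1).

D(w) has 24 cells with 7 SE-corners; essential set:

[(2, 3, 0), (2, 6, 1), (4, 6, 2), (4, 9, 3), (6, 2, 0), (8, 8, 6), (9, 1, 0)]


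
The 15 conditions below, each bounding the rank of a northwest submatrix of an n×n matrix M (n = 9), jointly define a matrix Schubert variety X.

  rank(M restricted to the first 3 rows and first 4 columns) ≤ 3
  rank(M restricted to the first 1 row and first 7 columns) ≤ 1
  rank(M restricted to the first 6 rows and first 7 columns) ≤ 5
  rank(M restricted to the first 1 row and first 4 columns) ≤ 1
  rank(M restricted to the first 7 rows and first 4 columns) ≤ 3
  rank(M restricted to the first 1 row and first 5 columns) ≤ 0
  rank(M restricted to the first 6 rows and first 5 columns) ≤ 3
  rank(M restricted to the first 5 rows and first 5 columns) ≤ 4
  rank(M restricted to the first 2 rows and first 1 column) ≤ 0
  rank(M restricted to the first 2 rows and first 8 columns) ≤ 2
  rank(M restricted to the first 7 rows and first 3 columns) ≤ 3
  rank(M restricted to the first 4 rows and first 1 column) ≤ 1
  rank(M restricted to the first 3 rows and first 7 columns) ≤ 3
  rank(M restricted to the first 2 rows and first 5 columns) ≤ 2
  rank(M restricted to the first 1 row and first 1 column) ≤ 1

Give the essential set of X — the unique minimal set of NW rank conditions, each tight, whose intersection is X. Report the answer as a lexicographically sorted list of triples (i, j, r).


Rank table r_w(9×9) implied by the 15 constraints:

  row 1: 0 0 0 0 0 1 1 1 1
  row 2: 0 1 1 1 1 2 2 2 2
  row 3: 1 2 2 2 2 3 3 3 3
  row 4: 1 2 3 3 3 4 4 4 4
  row 5: 1 2 3 3 3 4 5 5 5
  row 6: 1 2 3 3 3 4 5 6 6
  row 7: 1 2 3 3 4 5 6 7 7
  row 8: 1 2 3 4 5 6 7 8 8
  row 9: 1 2 3 4 5 6 7 8 9

reading off 1-entries of Δ²R: w = (6, 2, 1, 3, 7, 8, 5, 4, 9).

Rothe diagram D(w) (11 cells), 4 SE-corners (essential conditions):

[(1, 5, 0), (2, 1, 0), (6, 5, 3), (7, 4, 3)]


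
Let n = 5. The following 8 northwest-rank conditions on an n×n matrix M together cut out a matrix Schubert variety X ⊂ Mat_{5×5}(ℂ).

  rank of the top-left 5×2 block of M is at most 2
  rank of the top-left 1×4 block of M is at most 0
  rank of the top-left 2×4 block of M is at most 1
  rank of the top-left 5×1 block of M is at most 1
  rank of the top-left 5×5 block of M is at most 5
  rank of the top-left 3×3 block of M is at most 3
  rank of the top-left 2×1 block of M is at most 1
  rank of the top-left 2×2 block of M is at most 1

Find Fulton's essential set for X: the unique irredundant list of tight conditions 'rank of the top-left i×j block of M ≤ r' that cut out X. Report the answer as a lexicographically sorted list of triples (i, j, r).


Computing R[i][j] = min implied NW-rank bound (n=5, 8 conditions):

  row 1: 0  0  0  0  1
  row 2: 1  1  1  1  2
  row 3: 1  2  2  2  3
  row 4: 1  2  3  3  4
  row 5: 1  2  3  4  5

giving w = (5, 1, 2, 3, 4) via Δ²R.

ℓ(w)=4; the 1 essential cell (i,j,r):

[(1, 4, 0)]


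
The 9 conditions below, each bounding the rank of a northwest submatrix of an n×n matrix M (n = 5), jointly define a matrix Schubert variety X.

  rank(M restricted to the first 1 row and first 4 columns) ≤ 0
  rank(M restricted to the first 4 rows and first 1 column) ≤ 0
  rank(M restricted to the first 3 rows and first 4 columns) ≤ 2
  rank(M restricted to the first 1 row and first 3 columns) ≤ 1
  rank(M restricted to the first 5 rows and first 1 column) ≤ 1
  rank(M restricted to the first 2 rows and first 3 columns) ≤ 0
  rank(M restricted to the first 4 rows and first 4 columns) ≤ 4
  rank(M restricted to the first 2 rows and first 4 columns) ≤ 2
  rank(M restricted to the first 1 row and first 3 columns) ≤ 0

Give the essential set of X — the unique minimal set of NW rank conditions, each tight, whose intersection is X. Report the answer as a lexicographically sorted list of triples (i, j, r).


Recovering R(i,j) via the rank-extension bound from the 9 conditions:

  row 1: 0 0 0 0 1
  row 2: 0 0 0 1 2
  row 3: 0 1 1 2 3
  row 4: 0 1 2 3 4
  row 5: 1 2 3 4 5

so w = (5, 4, 2, 3, 1).

3 SE-corners of the 9-cell Rothe diagram give Ess(w):

[(1, 4, 0), (2, 3, 0), (4, 1, 0)]


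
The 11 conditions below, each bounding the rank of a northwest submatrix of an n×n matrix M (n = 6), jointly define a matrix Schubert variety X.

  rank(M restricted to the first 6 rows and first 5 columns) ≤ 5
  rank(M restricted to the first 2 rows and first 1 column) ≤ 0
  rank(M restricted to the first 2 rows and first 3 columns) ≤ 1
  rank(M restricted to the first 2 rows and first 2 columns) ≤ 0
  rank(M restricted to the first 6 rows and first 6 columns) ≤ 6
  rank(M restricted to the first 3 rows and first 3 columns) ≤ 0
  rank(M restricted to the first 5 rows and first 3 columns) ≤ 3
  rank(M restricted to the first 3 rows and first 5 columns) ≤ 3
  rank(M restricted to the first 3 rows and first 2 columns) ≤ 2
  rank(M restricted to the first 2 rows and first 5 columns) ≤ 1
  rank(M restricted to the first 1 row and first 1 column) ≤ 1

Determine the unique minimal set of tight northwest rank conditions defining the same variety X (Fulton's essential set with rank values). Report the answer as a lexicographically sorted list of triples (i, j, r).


Rank table r_w(6×6) implied by the 11 constraints:

  i=1: 0  0  0  1  1  1
  i=2: 0  0  0  1  1  2
  i=3: 0  0  0  1  2  3
  i=4: 1  1  1  2  3  4
  i=5: 1  2  2  3  4  5
  i=6: 1  2  3  4  5  6

giving w = (4, 6, 5, 1, 2, 3) via Δ²R.

Rothe diagram D(w) (10 cells), 2 SE-corners (essential conditions):

[(2, 5, 1), (3, 3, 0)]


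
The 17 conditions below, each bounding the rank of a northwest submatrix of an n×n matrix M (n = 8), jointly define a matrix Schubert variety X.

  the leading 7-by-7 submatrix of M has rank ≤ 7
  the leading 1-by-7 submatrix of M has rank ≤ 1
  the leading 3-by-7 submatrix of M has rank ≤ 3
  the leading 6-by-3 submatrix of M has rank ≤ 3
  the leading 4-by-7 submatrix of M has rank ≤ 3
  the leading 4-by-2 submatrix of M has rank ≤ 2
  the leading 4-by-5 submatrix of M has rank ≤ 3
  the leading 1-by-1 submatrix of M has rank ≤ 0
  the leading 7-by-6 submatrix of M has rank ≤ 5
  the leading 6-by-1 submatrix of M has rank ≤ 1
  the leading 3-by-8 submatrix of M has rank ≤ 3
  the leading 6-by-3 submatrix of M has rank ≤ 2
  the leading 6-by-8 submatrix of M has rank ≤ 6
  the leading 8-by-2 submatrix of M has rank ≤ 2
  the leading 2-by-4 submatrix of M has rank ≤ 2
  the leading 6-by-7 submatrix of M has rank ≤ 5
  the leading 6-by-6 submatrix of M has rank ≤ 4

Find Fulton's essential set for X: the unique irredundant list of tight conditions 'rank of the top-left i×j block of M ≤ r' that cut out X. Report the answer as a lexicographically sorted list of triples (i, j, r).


Recovering R(i,j) via the rank-extension bound from the 17 conditions:

  i=1: 0 1 1 1 1 1 1 1
  i=2: 1 2 2 2 2 2 2 2
  i=3: 1 2 2 3 3 3 3 3
  i=4: 1 2 2 3 3 3 3 4
  i=5: 1 2 2 3 4 4 4 5
  i=6: 1 2 2 3 4 4 5 6
  i=7: 1 2 3 4 5 5 6 7
  i=8: 1 2 3 4 5 6 7 8

hence w(1..8) = (2, 1, 4, 8, 5, 7, 3, 6).

ℓ(w)=9; the 4 essential cells (i,j,r):

[(1, 1, 0), (4, 7, 3), (6, 3, 2), (6, 6, 4)]


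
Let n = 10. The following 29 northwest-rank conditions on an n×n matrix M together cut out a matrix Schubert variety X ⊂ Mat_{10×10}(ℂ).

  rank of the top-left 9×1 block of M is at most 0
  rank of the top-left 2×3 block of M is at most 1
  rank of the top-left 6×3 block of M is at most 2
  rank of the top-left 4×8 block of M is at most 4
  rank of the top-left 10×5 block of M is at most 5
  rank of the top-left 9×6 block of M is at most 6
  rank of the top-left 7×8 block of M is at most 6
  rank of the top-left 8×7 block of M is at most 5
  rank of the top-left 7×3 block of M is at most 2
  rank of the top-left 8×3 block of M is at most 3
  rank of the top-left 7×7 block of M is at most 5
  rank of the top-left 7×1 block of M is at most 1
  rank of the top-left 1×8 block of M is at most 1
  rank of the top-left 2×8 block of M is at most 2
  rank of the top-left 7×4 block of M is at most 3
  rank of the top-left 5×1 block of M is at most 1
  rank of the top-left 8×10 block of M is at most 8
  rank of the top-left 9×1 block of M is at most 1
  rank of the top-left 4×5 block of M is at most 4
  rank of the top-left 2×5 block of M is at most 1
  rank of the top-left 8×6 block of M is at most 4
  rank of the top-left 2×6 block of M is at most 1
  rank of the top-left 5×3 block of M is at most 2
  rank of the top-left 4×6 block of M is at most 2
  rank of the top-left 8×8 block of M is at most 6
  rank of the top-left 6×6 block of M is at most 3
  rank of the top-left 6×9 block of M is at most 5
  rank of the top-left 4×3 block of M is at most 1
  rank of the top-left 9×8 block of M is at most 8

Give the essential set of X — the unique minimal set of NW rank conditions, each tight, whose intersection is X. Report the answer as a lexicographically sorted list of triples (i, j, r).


Propagating the 29 rank bounds to every northwest block:

  R[1]: 0, 1, 1, 1, 1, 1, 1, 1, 1, 1
  R[2]: 0, 1, 1, 1, 1, 1, 2, 2, 2, 2
  R[3]: 0, 1, 1, 2, 2, 2, 3, 3, 3, 3
  R[4]: 0, 1, 1, 2, 2, 2, 3, 4, 4, 4
  R[5]: 0, 1, 2, 3, 3, 3, 4, 5, 5, 5
  R[6]: 0, 1, 2, 3, 3, 3, 4, 5, 5, 6
  R[7]: 0, 1, 2, 3, 4, 4, 5, 6, 6, 7
  R[8]: 0, 1, 2, 3, 4, 4, 5, 6, 7, 8
  R[9]: 0, 1, 2, 3, 4, 5, 6, 7, 8, 9
  R[10]: 1, 2, 3, 4, 5, 6, 7, 8, 9, 10

hence w(1..10) = (2, 7, 4, 8, 3, 10, 5, 9, 6, 1).

Rothe diagram D(w) (21 cells), 7 SE-corners (essential conditions):

[(2, 6, 1), (4, 3, 1), (4, 6, 2), (6, 6, 3), (6, 9, 5), (8, 6, 4), (9, 1, 0)]


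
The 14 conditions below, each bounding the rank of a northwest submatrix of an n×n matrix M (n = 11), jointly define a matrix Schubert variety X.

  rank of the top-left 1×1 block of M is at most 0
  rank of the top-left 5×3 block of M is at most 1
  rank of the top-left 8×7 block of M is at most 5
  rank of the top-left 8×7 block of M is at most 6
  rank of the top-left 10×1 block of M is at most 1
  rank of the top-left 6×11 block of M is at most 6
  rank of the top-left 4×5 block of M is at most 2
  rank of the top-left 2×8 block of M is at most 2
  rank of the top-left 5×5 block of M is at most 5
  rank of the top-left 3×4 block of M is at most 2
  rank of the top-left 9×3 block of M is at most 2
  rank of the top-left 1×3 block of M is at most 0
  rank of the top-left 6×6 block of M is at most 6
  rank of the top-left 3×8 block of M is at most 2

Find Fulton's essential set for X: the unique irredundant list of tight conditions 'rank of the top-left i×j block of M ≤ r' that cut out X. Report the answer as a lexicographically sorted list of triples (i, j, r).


Computing R[i][j] = min implied NW-rank bound (n=11, 14 conditions):

  0, 0, 0, 1, 1, 1, 1, 1, 1, 1, 1
  1, 1, 1, 2, 2, 2, 2, 2, 2, 2, 2
  1, 1, 1, 2, 2, 2, 2, 2, 3, 3, 3
  1, 1, 1, 2, 2, 3, 3, 3, 4, 4, 4
  1, 1, 1, 2, 3, 4, 4, 4, 5, 5, 5
  1, 2, 2, 3, 4, 5, 5, 5, 6, 6, 6
  1, 2, 2, 3, 4, 5, 5, 6, 7, 7, 7
  1, 2, 2, 3, 4, 5, 5, 6, 7, 8, 8
  1, 2, 2, 3, 4, 5, 6, 7, 8, 9, 9
  1, 2, 3, 4, 5, 6, 7, 8, 9, 10, 10
  1, 2, 3, 4, 5, 6, 7, 8, 9, 10, 11

reading off 1-entries of Δ²R: w = (4, 1, 9, 6, 5, 2, 8, 10, 7, 3, 11).

|D(w)|=19, |Ess(w)|=6:

[(1, 3, 0), (3, 8, 2), (4, 5, 2), (5, 3, 1), (8, 7, 5), (9, 3, 2)]


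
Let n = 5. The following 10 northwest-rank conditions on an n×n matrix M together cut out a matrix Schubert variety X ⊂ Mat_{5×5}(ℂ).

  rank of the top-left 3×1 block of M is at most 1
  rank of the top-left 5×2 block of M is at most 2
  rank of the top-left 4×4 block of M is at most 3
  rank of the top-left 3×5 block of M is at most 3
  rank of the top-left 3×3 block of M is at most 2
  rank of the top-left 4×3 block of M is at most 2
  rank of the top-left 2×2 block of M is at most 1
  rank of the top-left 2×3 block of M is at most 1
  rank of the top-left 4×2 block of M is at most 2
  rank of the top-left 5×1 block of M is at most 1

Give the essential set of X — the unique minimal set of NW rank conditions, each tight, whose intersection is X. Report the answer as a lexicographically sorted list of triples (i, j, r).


Propagating the 10 rank bounds to every northwest block:

  row 1: 1, 1, 1, 1, 1
  row 2: 1, 1, 1, 2, 2
  row 3: 1, 2, 2, 3, 3
  row 4: 1, 2, 2, 3, 4
  row 5: 1, 2, 3, 4, 5

second differences of R give the permutation w = (1, 4, 2, 5, 3).

|D(w)|=3, |Ess(w)|=2:

[(2, 3, 1), (4, 3, 2)]


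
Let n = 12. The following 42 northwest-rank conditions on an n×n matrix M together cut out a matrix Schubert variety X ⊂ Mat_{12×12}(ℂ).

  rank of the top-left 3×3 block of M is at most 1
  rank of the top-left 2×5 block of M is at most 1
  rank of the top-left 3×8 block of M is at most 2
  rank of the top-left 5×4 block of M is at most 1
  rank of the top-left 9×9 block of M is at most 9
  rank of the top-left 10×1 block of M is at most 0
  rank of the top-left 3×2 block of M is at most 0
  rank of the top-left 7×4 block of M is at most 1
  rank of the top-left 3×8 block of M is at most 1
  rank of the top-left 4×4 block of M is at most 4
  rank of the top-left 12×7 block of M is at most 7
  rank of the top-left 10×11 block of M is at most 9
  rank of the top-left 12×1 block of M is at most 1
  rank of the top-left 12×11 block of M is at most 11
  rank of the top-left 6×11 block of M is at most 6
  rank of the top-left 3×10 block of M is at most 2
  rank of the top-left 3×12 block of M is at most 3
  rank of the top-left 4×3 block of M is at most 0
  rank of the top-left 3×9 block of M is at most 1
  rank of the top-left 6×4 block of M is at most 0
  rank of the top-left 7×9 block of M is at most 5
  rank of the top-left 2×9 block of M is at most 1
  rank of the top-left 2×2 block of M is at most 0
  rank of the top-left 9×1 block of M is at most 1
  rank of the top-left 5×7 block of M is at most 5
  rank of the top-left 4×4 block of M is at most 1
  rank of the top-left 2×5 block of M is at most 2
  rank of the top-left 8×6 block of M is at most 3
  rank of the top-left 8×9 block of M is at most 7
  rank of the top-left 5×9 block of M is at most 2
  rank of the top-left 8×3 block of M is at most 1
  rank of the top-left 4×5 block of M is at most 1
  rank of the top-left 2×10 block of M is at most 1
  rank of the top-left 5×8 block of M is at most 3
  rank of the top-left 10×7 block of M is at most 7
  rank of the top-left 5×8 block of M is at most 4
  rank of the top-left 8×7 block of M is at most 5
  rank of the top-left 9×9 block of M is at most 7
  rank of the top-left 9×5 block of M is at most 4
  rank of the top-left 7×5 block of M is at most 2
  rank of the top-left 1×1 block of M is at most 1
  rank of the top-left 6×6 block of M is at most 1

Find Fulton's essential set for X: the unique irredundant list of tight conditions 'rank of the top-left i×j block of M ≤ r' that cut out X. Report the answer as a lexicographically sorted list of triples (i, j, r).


Recovering R(i,j) via the rank-extension bound from the 42 conditions:

  0 | 0 | 0 | 0 | 1 | 1 | 1 | 1 | 1 | 1 | 1 | 1
  0 | 0 | 0 | 0 | 1 | 1 | 1 | 1 | 1 | 1 | 2 | 2
  0 | 0 | 0 | 0 | 1 | 1 | 1 | 1 | 1 | 2 | 3 | 3
  0 | 0 | 0 | 0 | 1 | 1 | 2 | 2 | 2 | 3 | 4 | 4
  0 | 0 | 0 | 0 | 1 | 1 | 2 | 2 | 2 | 3 | 4 | 5
  0 | 0 | 0 | 0 | 1 | 1 | 2 | 3 | 3 | 4 | 5 | 6
  0 | 1 | 1 | 1 | 2 | 2 | 3 | 4 | 4 | 5 | 6 | 7
  0 | 1 | 1 | 2 | 3 | 3 | 4 | 5 | 5 | 6 | 7 | 8
  0 | 1 | 2 | 3 | 4 | 4 | 5 | 6 | 6 | 7 | 8 | 9
  0 | 1 | 2 | 3 | 4 | 5 | 6 | 7 | 7 | 8 | 9 | 10
  1 | 2 | 3 | 4 | 5 | 6 | 7 | 8 | 8 | 9 | 10 | 11
  1 | 2 | 3 | 4 | 5 | 6 | 7 | 8 | 9 | 10 | 11 | 12

hence w(1..12) = (5, 11, 10, 7, 12, 8, 2, 4, 3, 6, 1, 9).

Rothe diagram D(w) (43 cells), 7 SE-corners (essential conditions):

[(2, 10, 1), (3, 9, 1), (5, 9, 2), (6, 4, 0), (6, 6, 1), (8, 3, 1), (10, 1, 0)]
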